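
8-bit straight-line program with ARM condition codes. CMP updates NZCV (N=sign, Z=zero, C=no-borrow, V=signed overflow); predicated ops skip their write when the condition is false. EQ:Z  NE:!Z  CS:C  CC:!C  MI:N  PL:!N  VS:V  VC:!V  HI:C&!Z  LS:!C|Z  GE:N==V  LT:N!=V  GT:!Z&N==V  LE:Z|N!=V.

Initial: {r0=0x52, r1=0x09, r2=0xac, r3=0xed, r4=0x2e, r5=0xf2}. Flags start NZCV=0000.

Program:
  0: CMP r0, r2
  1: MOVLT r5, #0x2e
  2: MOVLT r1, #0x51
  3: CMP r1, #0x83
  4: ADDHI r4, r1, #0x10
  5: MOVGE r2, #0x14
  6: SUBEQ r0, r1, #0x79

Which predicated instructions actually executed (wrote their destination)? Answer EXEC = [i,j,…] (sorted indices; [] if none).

EXEC = [5]

[0] flags=1001 → (cmp)
[1] flags=1001 LT?F → skip
[2] flags=1001 LT?F → skip
[3] flags=1001 → (cmp)
[4] flags=1001 HI?F → skip
[5] flags=1001 GE?T → r2=0x14
[6] flags=1001 EQ?F → skip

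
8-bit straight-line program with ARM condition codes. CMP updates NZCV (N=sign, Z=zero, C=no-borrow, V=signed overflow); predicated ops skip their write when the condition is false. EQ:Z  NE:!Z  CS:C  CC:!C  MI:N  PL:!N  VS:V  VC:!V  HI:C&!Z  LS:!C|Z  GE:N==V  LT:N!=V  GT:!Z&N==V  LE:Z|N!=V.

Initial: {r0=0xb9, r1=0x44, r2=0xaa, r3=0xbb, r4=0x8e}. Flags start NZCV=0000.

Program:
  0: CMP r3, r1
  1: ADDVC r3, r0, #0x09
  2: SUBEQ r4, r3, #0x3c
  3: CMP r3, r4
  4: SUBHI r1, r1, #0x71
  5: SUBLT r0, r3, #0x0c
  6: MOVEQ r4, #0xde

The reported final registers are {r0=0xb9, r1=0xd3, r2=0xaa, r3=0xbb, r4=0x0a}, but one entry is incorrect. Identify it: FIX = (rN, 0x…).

FIX = (r4, 0x8e)

[0] flags=0011 → (cmp)
[1] flags=0011 VC?F → skip
[2] flags=0011 EQ?F → skip
[3] flags=0010 → (cmp)
[4] flags=0010 HI?T → r1=0xd3
[5] flags=0010 LT?F → skip
[6] flags=0010 EQ?F → skip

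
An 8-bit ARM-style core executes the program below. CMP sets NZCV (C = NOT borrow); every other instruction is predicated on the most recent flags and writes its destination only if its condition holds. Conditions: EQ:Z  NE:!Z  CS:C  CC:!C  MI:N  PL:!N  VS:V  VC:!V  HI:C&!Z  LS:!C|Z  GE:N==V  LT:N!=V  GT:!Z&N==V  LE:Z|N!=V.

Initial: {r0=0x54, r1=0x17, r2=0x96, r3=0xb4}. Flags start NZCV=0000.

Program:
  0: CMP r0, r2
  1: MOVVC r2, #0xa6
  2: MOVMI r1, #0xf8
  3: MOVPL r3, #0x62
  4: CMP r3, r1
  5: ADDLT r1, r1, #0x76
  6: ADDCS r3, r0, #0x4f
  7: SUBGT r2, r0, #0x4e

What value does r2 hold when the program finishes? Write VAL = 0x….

VAL = 0x96

[0] flags=1001 → (cmp)
[1] flags=1001 VC?F → skip
[2] flags=1001 MI?T → r1=0xf8
[3] flags=1001 PL?F → skip
[4] flags=1000 → (cmp)
[5] flags=1000 LT?T → r1=0x6e
[6] flags=1000 CS?F → skip
[7] flags=1000 GT?F → skip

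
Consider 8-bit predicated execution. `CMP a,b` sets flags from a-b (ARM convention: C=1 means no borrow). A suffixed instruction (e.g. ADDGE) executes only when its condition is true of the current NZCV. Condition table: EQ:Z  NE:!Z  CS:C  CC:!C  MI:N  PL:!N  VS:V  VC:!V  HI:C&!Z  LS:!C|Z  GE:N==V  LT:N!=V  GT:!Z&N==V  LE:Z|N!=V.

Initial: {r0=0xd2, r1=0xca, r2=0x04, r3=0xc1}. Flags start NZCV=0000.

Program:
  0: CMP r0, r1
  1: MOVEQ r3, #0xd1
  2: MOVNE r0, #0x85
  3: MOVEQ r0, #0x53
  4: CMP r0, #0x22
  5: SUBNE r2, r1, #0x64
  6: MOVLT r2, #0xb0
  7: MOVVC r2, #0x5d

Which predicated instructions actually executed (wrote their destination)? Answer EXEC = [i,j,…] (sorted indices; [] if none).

0: ✓ CMP  NZCV=0010
1: · MOVEQ
2: ✓ MOVNE  r0←0x85
3: · MOVEQ
4: ✓ CMP  NZCV=0011
5: ✓ SUBNE  r2←0x66
6: ✓ MOVLT  r2←0xb0
7: · MOVVC

EXEC = [2,5,6]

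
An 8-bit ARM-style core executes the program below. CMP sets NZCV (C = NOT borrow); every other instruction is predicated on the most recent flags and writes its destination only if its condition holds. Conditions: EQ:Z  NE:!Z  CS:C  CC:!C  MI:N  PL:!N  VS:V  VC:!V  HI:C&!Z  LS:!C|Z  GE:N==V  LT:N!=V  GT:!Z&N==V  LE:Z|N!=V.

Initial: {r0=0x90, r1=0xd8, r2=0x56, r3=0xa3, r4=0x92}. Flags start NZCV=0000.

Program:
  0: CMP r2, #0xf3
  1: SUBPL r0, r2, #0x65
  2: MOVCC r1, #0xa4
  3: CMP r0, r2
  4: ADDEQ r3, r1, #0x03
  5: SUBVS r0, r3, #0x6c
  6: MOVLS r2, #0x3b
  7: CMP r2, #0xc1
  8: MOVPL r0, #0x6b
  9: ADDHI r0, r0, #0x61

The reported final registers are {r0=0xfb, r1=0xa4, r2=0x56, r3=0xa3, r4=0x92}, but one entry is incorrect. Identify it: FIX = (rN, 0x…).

0: ✓ CMP  NZCV=0000
1: ✓ SUBPL  r0←0xf1
2: ✓ MOVCC  r1←0xa4
3: ✓ CMP  NZCV=1010
4: · ADDEQ
5: · SUBVS
6: · MOVLS
7: ✓ CMP  NZCV=1001
8: · MOVPL
9: · ADDHI

FIX = (r0, 0xf1)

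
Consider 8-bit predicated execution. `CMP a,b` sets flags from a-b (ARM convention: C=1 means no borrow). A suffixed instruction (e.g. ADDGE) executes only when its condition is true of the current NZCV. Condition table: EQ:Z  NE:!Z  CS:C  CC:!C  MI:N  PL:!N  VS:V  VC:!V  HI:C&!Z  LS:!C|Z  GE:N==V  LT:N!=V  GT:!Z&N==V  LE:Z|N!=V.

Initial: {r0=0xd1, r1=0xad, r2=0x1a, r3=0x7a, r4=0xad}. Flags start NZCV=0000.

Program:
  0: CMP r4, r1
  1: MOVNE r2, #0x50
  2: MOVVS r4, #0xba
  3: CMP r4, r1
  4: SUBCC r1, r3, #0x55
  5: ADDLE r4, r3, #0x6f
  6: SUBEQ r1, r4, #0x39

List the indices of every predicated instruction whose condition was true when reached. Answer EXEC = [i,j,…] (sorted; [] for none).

EXEC = [5,6]

[0] flags=0110 → (cmp)
[1] flags=0110 NE?F → skip
[2] flags=0110 VS?F → skip
[3] flags=0110 → (cmp)
[4] flags=0110 CC?F → skip
[5] flags=0110 LE?T → r4=0xe9
[6] flags=0110 EQ?T → r1=0xb0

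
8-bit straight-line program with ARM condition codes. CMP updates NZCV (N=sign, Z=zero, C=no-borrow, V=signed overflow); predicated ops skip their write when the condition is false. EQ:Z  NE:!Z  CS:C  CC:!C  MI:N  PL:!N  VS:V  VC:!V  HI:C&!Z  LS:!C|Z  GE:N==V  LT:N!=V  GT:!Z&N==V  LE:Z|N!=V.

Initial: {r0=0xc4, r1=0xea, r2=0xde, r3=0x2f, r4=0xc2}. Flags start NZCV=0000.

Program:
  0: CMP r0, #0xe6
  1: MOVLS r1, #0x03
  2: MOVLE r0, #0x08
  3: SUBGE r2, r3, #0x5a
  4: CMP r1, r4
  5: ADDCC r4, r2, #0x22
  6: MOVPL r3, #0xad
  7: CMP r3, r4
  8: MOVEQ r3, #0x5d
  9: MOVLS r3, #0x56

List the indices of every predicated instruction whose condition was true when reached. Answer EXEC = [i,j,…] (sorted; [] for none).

EXEC = [1,2,5,6]

[0] flags=1000 → (cmp)
[1] flags=1000 LS?T → r1=0x03
[2] flags=1000 LE?T → r0=0x08
[3] flags=1000 GE?F → skip
[4] flags=0000 → (cmp)
[5] flags=0000 CC?T → r4=0x00
[6] flags=0000 PL?T → r3=0xad
[7] flags=1010 → (cmp)
[8] flags=1010 EQ?F → skip
[9] flags=1010 LS?F → skip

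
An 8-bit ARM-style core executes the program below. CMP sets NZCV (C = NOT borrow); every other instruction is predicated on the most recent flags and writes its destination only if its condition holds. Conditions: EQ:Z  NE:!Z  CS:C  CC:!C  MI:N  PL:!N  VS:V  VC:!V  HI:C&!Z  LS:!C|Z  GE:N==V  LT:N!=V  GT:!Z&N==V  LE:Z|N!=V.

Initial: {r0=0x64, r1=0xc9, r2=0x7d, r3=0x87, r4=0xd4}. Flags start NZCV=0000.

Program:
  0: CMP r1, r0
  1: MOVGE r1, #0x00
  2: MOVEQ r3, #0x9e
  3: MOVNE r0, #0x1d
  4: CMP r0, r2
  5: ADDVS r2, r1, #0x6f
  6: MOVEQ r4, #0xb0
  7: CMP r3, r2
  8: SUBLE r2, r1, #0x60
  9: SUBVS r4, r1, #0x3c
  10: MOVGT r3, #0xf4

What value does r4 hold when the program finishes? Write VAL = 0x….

VAL = 0x8d

0: ✓ CMP  NZCV=0011
1: · MOVGE
2: · MOVEQ
3: ✓ MOVNE  r0←0x1d
4: ✓ CMP  NZCV=1000
5: · ADDVS
6: · MOVEQ
7: ✓ CMP  NZCV=0011
8: ✓ SUBLE  r2←0x69
9: ✓ SUBVS  r4←0x8d
10: · MOVGT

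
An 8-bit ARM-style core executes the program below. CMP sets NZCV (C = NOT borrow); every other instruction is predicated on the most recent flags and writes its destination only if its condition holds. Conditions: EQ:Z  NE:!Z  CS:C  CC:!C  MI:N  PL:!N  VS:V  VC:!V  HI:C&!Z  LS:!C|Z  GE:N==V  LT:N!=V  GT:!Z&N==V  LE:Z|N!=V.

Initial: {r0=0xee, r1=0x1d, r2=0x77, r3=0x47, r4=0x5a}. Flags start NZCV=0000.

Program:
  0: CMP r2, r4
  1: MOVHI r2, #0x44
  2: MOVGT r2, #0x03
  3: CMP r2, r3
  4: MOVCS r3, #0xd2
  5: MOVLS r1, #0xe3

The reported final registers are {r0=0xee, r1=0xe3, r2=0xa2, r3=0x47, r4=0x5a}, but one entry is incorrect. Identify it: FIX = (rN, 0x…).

0: ✓ CMP  NZCV=0010
1: ✓ MOVHI  r2←0x44
2: ✓ MOVGT  r2←0x03
3: ✓ CMP  NZCV=1000
4: · MOVCS
5: ✓ MOVLS  r1←0xe3

FIX = (r2, 0x03)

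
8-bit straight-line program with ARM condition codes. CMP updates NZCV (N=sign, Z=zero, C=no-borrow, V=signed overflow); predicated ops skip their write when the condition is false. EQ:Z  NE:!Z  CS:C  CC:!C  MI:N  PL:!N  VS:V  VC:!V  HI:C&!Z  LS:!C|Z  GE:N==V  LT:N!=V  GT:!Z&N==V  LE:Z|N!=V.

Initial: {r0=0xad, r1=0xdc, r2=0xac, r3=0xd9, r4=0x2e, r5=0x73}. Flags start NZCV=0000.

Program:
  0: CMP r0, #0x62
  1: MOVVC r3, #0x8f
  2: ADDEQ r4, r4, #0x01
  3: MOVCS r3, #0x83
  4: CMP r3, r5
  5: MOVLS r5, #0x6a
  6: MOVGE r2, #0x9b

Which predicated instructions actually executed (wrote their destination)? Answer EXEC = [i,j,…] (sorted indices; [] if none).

EXEC = [3]

0: ✓ CMP  NZCV=0011
1: · MOVVC
2: · ADDEQ
3: ✓ MOVCS  r3←0x83
4: ✓ CMP  NZCV=0011
5: · MOVLS
6: · MOVGE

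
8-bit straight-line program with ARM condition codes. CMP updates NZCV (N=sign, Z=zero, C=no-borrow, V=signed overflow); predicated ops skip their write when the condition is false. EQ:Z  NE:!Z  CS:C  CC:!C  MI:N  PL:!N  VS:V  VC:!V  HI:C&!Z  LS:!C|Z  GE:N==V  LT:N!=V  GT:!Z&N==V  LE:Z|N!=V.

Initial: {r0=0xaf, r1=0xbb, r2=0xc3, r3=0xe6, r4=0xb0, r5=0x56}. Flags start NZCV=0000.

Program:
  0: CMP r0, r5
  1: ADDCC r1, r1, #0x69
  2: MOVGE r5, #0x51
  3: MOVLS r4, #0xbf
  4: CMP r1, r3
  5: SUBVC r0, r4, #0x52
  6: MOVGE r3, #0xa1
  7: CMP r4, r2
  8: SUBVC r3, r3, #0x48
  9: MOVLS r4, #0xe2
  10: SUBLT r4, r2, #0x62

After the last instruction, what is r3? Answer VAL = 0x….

VAL = 0x9e

0: ✓ CMP  NZCV=0011
1: · ADDCC
2: · MOVGE
3: · MOVLS
4: ✓ CMP  NZCV=1000
5: ✓ SUBVC  r0←0x5e
6: · MOVGE
7: ✓ CMP  NZCV=1000
8: ✓ SUBVC  r3←0x9e
9: ✓ MOVLS  r4←0xe2
10: ✓ SUBLT  r4←0x61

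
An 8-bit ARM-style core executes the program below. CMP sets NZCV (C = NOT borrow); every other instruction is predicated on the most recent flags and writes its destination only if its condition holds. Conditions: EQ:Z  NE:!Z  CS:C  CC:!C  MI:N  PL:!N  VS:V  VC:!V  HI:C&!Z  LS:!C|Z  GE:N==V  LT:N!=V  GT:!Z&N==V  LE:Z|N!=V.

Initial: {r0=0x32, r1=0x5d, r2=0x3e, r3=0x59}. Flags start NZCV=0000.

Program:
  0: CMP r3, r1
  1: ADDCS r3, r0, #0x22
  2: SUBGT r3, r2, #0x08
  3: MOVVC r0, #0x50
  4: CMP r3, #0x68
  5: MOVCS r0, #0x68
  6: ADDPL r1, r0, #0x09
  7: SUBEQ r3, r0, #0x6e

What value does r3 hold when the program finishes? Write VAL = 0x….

VAL = 0x59

0: ✓ CMP  NZCV=1000
1: · ADDCS
2: · SUBGT
3: ✓ MOVVC  r0←0x50
4: ✓ CMP  NZCV=1000
5: · MOVCS
6: · ADDPL
7: · SUBEQ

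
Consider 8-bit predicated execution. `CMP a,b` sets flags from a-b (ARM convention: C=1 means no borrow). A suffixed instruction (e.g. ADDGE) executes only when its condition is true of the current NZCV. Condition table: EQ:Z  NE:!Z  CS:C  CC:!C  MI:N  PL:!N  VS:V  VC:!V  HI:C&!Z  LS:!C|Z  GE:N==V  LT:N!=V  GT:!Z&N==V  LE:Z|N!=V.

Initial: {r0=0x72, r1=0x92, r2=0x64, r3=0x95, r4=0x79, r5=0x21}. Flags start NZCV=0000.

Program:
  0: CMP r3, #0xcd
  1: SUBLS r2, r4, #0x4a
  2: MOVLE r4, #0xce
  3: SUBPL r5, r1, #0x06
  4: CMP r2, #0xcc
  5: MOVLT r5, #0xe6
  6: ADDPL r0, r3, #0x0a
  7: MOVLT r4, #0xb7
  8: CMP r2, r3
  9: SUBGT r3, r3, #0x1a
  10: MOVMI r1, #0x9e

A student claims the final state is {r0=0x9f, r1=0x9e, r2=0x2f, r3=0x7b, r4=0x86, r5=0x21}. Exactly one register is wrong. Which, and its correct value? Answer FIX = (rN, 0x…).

FIX = (r4, 0xce)

0: ✓ CMP  NZCV=1000
1: ✓ SUBLS  r2←0x2f
2: ✓ MOVLE  r4←0xce
3: · SUBPL
4: ✓ CMP  NZCV=0000
5: · MOVLT
6: ✓ ADDPL  r0←0x9f
7: · MOVLT
8: ✓ CMP  NZCV=1001
9: ✓ SUBGT  r3←0x7b
10: ✓ MOVMI  r1←0x9e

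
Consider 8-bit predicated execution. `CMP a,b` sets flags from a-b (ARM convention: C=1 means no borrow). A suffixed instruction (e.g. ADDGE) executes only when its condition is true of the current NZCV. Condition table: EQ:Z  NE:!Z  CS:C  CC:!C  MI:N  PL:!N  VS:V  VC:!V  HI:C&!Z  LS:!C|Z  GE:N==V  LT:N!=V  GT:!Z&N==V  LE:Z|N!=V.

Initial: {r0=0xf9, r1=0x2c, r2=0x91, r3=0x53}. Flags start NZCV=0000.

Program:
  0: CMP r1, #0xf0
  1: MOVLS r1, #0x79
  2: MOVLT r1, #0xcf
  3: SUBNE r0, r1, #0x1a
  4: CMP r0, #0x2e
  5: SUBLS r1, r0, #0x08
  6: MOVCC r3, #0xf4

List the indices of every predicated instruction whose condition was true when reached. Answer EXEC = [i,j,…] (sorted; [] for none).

[0] flags=0000 → (cmp)
[1] flags=0000 LS?T → r1=0x79
[2] flags=0000 LT?F → skip
[3] flags=0000 NE?T → r0=0x5f
[4] flags=0010 → (cmp)
[5] flags=0010 LS?F → skip
[6] flags=0010 CC?F → skip

EXEC = [1,3]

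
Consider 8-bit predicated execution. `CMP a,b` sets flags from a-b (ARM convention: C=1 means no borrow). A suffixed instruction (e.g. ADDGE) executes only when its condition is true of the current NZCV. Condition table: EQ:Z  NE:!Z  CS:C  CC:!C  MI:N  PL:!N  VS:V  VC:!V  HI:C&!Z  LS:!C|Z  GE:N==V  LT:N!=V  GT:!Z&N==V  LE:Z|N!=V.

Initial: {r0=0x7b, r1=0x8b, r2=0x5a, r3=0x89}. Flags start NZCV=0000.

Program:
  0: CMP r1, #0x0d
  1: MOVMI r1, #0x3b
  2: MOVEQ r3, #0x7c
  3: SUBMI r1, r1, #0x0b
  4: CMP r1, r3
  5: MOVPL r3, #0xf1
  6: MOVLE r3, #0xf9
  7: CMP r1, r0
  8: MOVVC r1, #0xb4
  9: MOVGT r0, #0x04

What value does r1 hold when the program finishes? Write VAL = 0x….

VAL = 0x8b

0: ✓ CMP  NZCV=0011
1: · MOVMI
2: · MOVEQ
3: · SUBMI
4: ✓ CMP  NZCV=0010
5: ✓ MOVPL  r3←0xf1
6: · MOVLE
7: ✓ CMP  NZCV=0011
8: · MOVVC
9: · MOVGT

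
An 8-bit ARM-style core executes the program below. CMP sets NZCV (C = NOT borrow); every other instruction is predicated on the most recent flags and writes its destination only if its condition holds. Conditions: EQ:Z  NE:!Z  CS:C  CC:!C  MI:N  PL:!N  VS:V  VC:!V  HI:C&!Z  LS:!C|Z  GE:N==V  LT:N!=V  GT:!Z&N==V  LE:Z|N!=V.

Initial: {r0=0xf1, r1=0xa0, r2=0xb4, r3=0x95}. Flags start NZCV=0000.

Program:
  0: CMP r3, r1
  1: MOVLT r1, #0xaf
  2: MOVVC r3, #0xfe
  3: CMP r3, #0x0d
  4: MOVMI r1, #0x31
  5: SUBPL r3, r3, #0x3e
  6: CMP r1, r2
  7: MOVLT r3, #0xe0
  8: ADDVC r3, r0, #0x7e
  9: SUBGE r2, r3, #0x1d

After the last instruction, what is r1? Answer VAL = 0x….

VAL = 0x31

[0] flags=1000 → (cmp)
[1] flags=1000 LT?T → r1=0xaf
[2] flags=1000 VC?T → r3=0xfe
[3] flags=1010 → (cmp)
[4] flags=1010 MI?T → r1=0x31
[5] flags=1010 PL?F → skip
[6] flags=0000 → (cmp)
[7] flags=0000 LT?F → skip
[8] flags=0000 VC?T → r3=0x6f
[9] flags=0000 GE?T → r2=0x52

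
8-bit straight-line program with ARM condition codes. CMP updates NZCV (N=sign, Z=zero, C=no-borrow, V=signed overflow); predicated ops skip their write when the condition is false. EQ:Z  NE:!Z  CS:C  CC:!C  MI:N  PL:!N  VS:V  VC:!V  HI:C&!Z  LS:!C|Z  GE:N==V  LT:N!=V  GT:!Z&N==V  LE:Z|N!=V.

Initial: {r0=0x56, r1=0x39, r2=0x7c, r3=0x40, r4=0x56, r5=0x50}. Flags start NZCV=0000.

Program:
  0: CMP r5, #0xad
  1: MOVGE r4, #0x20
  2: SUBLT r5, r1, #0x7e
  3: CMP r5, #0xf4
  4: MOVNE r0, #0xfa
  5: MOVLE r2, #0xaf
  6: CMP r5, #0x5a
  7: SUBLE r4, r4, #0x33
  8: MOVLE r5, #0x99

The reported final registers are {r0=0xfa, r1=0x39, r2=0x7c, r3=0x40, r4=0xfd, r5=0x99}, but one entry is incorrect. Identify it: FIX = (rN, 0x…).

[0] flags=1001 → (cmp)
[1] flags=1001 GE?T → r4=0x20
[2] flags=1001 LT?F → skip
[3] flags=0000 → (cmp)
[4] flags=0000 NE?T → r0=0xfa
[5] flags=0000 LE?F → skip
[6] flags=1000 → (cmp)
[7] flags=1000 LE?T → r4=0xed
[8] flags=1000 LE?T → r5=0x99

FIX = (r4, 0xed)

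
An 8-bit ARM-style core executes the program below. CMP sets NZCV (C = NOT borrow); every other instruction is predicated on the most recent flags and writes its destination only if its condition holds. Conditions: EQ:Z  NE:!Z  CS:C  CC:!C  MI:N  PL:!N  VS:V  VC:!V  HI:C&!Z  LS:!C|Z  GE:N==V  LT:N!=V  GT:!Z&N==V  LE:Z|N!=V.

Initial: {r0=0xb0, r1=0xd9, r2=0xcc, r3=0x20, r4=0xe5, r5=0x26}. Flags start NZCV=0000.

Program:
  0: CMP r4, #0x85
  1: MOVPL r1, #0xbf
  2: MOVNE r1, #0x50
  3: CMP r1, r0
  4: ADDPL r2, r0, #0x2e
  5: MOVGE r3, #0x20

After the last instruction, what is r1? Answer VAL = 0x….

VAL = 0x50

0: ✓ CMP  NZCV=0010
1: ✓ MOVPL  r1←0xbf
2: ✓ MOVNE  r1←0x50
3: ✓ CMP  NZCV=1001
4: · ADDPL
5: ✓ MOVGE  r3←0x20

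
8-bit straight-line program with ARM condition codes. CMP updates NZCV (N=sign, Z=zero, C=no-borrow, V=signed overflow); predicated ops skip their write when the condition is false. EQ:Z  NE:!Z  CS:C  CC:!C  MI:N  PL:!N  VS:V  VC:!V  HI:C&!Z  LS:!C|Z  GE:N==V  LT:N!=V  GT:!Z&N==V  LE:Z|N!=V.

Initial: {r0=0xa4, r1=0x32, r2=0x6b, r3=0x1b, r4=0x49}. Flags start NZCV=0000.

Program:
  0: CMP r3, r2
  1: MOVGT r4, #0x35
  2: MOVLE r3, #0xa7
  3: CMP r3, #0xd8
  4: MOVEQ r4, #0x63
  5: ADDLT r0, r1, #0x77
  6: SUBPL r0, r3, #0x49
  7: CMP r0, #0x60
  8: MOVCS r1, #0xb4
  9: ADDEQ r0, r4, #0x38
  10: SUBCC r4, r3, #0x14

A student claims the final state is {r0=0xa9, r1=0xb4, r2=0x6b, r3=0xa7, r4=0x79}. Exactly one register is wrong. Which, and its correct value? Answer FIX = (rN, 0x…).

FIX = (r4, 0x49)

[0] flags=1000 → (cmp)
[1] flags=1000 GT?F → skip
[2] flags=1000 LE?T → r3=0xa7
[3] flags=1000 → (cmp)
[4] flags=1000 EQ?F → skip
[5] flags=1000 LT?T → r0=0xa9
[6] flags=1000 PL?F → skip
[7] flags=0011 → (cmp)
[8] flags=0011 CS?T → r1=0xb4
[9] flags=0011 EQ?F → skip
[10] flags=0011 CC?F → skip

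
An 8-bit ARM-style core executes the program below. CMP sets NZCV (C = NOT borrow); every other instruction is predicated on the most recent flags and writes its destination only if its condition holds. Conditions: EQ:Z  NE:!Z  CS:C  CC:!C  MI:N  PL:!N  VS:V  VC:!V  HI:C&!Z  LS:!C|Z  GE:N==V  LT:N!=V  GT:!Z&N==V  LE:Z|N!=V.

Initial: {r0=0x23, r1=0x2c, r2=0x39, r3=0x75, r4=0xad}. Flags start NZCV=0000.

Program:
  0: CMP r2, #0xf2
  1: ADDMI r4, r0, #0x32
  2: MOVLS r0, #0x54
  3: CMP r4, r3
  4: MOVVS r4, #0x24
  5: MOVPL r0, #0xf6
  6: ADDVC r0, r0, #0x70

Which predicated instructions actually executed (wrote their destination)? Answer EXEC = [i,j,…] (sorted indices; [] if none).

[0] flags=0000 → (cmp)
[1] flags=0000 MI?F → skip
[2] flags=0000 LS?T → r0=0x54
[3] flags=0011 → (cmp)
[4] flags=0011 VS?T → r4=0x24
[5] flags=0011 PL?T → r0=0xf6
[6] flags=0011 VC?F → skip

EXEC = [2,4,5]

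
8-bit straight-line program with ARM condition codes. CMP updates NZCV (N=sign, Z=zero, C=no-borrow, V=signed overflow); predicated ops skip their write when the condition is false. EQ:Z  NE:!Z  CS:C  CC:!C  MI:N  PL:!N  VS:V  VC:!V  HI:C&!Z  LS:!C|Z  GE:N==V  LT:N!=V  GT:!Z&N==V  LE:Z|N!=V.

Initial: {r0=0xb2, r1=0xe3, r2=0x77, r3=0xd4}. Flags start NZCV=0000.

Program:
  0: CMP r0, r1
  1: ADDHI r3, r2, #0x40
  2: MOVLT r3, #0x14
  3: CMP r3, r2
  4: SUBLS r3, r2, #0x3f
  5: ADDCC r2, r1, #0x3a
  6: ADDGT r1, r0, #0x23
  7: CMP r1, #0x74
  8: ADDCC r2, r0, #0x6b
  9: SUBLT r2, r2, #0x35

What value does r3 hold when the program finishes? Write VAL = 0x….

VAL = 0x38

0: ✓ CMP  NZCV=1000
1: · ADDHI
2: ✓ MOVLT  r3←0x14
3: ✓ CMP  NZCV=1000
4: ✓ SUBLS  r3←0x38
5: ✓ ADDCC  r2←0x1d
6: · ADDGT
7: ✓ CMP  NZCV=0011
8: · ADDCC
9: ✓ SUBLT  r2←0xe8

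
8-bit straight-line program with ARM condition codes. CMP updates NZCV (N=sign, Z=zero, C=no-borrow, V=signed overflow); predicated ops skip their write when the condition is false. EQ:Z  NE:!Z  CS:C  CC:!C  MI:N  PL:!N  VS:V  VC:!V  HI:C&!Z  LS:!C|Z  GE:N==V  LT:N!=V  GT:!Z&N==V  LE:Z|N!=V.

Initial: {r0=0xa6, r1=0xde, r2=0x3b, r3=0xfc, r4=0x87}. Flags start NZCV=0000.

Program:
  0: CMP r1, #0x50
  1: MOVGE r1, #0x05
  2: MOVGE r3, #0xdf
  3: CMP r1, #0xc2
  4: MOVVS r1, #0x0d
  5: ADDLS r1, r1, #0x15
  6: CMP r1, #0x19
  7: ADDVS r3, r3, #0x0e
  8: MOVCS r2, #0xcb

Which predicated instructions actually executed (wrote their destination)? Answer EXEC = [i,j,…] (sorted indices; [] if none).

0: ✓ CMP  NZCV=1010
1: · MOVGE
2: · MOVGE
3: ✓ CMP  NZCV=0010
4: · MOVVS
5: · ADDLS
6: ✓ CMP  NZCV=1010
7: · ADDVS
8: ✓ MOVCS  r2←0xcb

EXEC = [8]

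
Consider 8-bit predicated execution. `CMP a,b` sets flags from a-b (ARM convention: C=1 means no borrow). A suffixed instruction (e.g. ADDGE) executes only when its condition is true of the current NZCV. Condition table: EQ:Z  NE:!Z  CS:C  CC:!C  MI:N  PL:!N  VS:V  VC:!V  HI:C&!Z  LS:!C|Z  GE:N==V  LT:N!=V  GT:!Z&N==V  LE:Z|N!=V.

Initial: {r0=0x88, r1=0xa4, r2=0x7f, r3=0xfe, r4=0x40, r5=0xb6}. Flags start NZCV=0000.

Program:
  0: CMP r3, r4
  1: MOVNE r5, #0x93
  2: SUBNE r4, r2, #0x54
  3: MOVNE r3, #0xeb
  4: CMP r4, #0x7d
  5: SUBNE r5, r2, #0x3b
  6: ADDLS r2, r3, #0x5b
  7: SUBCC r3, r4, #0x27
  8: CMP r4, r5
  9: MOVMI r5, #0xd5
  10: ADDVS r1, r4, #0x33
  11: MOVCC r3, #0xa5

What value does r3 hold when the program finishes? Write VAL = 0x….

VAL = 0xa5

[0] flags=1010 → (cmp)
[1] flags=1010 NE?T → r5=0x93
[2] flags=1010 NE?T → r4=0x2b
[3] flags=1010 NE?T → r3=0xeb
[4] flags=1000 → (cmp)
[5] flags=1000 NE?T → r5=0x44
[6] flags=1000 LS?T → r2=0x46
[7] flags=1000 CC?T → r3=0x04
[8] flags=1000 → (cmp)
[9] flags=1000 MI?T → r5=0xd5
[10] flags=1000 VS?F → skip
[11] flags=1000 CC?T → r3=0xa5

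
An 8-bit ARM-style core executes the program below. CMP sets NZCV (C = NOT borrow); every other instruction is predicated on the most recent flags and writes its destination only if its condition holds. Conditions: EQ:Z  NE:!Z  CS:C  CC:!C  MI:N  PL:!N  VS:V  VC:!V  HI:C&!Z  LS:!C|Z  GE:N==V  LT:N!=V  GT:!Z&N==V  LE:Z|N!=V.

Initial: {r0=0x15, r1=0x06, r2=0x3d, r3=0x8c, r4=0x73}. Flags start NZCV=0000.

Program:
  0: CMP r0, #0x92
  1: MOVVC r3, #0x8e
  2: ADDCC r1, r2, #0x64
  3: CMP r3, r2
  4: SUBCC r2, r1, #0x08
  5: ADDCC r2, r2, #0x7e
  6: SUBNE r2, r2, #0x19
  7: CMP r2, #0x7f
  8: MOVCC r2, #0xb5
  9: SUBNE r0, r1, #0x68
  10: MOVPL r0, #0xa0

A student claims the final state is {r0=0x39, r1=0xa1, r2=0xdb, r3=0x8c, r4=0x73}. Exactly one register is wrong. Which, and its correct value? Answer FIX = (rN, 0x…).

FIX = (r2, 0xb5)

[0] flags=1001 → (cmp)
[1] flags=1001 VC?F → skip
[2] flags=1001 CC?T → r1=0xa1
[3] flags=0011 → (cmp)
[4] flags=0011 CC?F → skip
[5] flags=0011 CC?F → skip
[6] flags=0011 NE?T → r2=0x24
[7] flags=1000 → (cmp)
[8] flags=1000 CC?T → r2=0xb5
[9] flags=1000 NE?T → r0=0x39
[10] flags=1000 PL?F → skip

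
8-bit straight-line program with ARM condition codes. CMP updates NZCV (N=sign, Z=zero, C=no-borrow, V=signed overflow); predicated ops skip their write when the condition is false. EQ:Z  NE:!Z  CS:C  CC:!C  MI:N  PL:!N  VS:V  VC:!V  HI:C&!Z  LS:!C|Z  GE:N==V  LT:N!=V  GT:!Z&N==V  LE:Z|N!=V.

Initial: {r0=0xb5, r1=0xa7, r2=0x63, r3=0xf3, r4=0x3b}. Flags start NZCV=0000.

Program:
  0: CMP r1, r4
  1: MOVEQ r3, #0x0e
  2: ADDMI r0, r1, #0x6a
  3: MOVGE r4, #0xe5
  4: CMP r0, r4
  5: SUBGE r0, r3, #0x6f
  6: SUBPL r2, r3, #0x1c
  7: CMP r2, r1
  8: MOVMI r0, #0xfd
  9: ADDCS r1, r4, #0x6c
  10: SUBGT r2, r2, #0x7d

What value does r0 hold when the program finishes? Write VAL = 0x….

VAL = 0xb5

[0] flags=0011 → (cmp)
[1] flags=0011 EQ?F → skip
[2] flags=0011 MI?F → skip
[3] flags=0011 GE?F → skip
[4] flags=0011 → (cmp)
[5] flags=0011 GE?F → skip
[6] flags=0011 PL?T → r2=0xd7
[7] flags=0010 → (cmp)
[8] flags=0010 MI?F → skip
[9] flags=0010 CS?T → r1=0xa7
[10] flags=0010 GT?T → r2=0x5a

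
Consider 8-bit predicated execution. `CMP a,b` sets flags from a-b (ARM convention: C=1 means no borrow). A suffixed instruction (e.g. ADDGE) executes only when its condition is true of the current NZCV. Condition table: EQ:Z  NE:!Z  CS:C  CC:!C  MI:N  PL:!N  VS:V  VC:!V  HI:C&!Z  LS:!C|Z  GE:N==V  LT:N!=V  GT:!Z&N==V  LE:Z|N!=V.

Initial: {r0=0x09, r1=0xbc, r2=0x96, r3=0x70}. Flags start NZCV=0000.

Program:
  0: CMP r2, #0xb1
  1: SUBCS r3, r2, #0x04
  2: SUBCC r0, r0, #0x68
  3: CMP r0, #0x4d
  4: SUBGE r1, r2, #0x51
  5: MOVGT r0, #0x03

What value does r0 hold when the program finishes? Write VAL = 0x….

VAL = 0xa1

0: ✓ CMP  NZCV=1000
1: · SUBCS
2: ✓ SUBCC  r0←0xa1
3: ✓ CMP  NZCV=0011
4: · SUBGE
5: · MOVGT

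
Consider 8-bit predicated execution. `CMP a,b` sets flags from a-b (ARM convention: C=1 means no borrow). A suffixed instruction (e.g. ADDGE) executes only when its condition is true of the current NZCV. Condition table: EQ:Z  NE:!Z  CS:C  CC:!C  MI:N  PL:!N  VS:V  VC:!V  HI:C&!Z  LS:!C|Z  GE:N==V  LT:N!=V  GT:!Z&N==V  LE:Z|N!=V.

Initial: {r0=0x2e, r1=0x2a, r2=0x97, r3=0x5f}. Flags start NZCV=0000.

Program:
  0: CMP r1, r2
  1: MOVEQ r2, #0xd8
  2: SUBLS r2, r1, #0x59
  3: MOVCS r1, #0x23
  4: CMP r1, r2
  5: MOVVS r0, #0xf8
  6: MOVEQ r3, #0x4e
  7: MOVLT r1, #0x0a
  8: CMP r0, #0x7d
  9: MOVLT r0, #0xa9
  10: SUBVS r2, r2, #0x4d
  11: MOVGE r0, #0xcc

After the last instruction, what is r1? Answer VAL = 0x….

0: ✓ CMP  NZCV=1001
1: · MOVEQ
2: ✓ SUBLS  r2←0xd1
3: · MOVCS
4: ✓ CMP  NZCV=0000
5: · MOVVS
6: · MOVEQ
7: · MOVLT
8: ✓ CMP  NZCV=1000
9: ✓ MOVLT  r0←0xa9
10: · SUBVS
11: · MOVGE

VAL = 0x2a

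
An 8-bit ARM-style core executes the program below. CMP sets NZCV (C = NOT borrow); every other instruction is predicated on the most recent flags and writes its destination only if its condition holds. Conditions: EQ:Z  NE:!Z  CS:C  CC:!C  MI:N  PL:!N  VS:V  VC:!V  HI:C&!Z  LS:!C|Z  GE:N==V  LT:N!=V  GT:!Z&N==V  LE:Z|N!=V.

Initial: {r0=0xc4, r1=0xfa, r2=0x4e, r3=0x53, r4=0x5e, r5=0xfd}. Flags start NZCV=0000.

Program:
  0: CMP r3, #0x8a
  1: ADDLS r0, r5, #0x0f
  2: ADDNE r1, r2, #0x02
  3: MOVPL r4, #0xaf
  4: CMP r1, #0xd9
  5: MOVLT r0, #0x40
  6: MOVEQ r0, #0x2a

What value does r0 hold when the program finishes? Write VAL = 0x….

VAL = 0x0c

[0] flags=1001 → (cmp)
[1] flags=1001 LS?T → r0=0x0c
[2] flags=1001 NE?T → r1=0x50
[3] flags=1001 PL?F → skip
[4] flags=0000 → (cmp)
[5] flags=0000 LT?F → skip
[6] flags=0000 EQ?F → skip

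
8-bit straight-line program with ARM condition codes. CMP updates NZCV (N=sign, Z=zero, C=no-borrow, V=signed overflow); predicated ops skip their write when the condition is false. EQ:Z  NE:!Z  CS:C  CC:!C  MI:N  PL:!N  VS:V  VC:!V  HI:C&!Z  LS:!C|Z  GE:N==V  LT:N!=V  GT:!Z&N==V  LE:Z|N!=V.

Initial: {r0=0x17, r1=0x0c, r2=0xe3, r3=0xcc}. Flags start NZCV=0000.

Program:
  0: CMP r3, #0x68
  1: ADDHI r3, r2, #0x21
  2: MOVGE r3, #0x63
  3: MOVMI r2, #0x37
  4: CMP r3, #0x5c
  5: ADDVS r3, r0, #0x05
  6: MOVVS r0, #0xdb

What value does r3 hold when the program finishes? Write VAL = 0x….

VAL = 0x04

0: ✓ CMP  NZCV=0011
1: ✓ ADDHI  r3←0x04
2: · MOVGE
3: · MOVMI
4: ✓ CMP  NZCV=1000
5: · ADDVS
6: · MOVVS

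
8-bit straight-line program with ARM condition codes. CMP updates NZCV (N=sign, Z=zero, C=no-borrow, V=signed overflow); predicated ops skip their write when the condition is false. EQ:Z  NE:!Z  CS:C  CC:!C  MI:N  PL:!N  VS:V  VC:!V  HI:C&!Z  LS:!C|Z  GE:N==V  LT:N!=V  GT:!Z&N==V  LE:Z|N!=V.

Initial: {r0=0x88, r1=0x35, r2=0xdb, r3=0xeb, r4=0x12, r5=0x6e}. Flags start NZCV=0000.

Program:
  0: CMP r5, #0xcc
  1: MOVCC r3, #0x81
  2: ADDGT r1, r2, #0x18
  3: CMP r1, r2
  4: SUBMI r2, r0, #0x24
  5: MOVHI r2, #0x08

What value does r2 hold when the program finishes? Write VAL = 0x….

[0] flags=1001 → (cmp)
[1] flags=1001 CC?T → r3=0x81
[2] flags=1001 GT?T → r1=0xf3
[3] flags=0010 → (cmp)
[4] flags=0010 MI?F → skip
[5] flags=0010 HI?T → r2=0x08

VAL = 0x08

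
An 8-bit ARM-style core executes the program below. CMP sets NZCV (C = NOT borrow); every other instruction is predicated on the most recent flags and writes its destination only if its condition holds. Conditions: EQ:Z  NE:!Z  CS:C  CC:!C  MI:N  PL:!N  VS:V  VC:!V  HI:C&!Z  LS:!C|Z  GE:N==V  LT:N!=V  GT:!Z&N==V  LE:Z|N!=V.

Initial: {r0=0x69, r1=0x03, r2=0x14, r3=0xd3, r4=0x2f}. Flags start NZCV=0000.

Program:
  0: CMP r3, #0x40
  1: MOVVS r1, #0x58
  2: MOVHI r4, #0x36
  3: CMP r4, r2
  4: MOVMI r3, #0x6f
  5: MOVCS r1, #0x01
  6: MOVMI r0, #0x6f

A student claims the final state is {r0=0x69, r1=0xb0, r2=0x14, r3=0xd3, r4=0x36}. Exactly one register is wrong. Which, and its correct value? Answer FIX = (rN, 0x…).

FIX = (r1, 0x01)

0: ✓ CMP  NZCV=1010
1: · MOVVS
2: ✓ MOVHI  r4←0x36
3: ✓ CMP  NZCV=0010
4: · MOVMI
5: ✓ MOVCS  r1←0x01
6: · MOVMI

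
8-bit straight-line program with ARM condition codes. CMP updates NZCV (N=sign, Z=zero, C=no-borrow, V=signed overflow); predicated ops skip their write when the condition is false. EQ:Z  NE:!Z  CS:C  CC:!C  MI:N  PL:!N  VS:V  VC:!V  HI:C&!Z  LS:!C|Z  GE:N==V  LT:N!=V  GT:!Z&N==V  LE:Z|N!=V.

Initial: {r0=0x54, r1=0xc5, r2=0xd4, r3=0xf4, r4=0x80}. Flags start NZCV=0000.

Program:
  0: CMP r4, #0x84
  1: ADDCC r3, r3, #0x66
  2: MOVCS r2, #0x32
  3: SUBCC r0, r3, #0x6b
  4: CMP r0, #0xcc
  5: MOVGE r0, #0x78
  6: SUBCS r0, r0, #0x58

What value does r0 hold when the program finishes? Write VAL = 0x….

VAL = 0x20

[0] flags=1000 → (cmp)
[1] flags=1000 CC?T → r3=0x5a
[2] flags=1000 CS?F → skip
[3] flags=1000 CC?T → r0=0xef
[4] flags=0010 → (cmp)
[5] flags=0010 GE?T → r0=0x78
[6] flags=0010 CS?T → r0=0x20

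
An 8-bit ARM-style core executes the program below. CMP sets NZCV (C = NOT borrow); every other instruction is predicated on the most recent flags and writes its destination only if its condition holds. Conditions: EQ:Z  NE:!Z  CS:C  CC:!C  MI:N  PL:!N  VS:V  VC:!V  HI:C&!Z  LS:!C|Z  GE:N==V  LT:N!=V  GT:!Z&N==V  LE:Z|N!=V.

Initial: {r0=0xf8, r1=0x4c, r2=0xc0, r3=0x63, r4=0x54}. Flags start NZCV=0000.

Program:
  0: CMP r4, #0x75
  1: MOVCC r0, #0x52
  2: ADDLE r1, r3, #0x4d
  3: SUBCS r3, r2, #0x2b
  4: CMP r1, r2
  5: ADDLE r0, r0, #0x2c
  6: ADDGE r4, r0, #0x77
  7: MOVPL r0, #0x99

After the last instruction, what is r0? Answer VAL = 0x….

VAL = 0x7e

0: ✓ CMP  NZCV=1000
1: ✓ MOVCC  r0←0x52
2: ✓ ADDLE  r1←0xb0
3: · SUBCS
4: ✓ CMP  NZCV=1000
5: ✓ ADDLE  r0←0x7e
6: · ADDGE
7: · MOVPL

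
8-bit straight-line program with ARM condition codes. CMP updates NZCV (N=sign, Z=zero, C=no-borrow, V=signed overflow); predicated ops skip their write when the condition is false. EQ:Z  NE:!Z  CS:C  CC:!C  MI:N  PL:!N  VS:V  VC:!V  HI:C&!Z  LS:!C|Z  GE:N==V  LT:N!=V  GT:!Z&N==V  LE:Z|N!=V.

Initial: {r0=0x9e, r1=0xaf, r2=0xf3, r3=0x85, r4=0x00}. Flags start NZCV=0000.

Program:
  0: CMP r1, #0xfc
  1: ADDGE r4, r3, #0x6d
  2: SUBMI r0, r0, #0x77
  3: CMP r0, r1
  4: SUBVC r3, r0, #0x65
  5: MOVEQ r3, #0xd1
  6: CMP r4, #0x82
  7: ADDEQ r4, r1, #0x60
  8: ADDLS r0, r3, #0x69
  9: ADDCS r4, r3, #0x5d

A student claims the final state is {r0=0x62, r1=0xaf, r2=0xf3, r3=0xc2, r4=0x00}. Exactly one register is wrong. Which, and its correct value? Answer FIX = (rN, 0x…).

FIX = (r0, 0x2b)

0: ✓ CMP  NZCV=1000
1: · ADDGE
2: ✓ SUBMI  r0←0x27
3: ✓ CMP  NZCV=0000
4: ✓ SUBVC  r3←0xc2
5: · MOVEQ
6: ✓ CMP  NZCV=0000
7: · ADDEQ
8: ✓ ADDLS  r0←0x2b
9: · ADDCS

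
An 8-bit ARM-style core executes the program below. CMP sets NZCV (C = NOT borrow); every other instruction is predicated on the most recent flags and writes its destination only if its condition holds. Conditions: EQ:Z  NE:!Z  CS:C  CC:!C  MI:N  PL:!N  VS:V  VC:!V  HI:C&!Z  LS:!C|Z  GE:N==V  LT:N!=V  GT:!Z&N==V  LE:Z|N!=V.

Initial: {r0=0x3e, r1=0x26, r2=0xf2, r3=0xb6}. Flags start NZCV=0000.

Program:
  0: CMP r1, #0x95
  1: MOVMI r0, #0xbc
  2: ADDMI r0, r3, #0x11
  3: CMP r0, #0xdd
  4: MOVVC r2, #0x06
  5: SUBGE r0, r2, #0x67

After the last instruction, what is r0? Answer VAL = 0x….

[0] flags=1001 → (cmp)
[1] flags=1001 MI?T → r0=0xbc
[2] flags=1001 MI?T → r0=0xc7
[3] flags=1000 → (cmp)
[4] flags=1000 VC?T → r2=0x06
[5] flags=1000 GE?F → skip

VAL = 0xc7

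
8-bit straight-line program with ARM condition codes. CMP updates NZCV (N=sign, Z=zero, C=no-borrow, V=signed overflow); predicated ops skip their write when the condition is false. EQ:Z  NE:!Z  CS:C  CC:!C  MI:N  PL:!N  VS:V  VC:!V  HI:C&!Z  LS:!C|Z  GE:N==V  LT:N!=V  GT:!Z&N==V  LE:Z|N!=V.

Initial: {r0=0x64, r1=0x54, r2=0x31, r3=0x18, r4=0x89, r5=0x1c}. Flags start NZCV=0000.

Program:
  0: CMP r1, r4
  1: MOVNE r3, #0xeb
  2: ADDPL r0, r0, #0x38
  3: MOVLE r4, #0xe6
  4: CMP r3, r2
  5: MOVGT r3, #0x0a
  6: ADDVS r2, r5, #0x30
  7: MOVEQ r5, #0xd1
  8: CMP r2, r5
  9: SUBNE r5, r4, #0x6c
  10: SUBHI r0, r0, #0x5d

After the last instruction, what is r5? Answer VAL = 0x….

VAL = 0x1d

0: ✓ CMP  NZCV=1001
1: ✓ MOVNE  r3←0xeb
2: · ADDPL
3: · MOVLE
4: ✓ CMP  NZCV=1010
5: · MOVGT
6: · ADDVS
7: · MOVEQ
8: ✓ CMP  NZCV=0010
9: ✓ SUBNE  r5←0x1d
10: ✓ SUBHI  r0←0x07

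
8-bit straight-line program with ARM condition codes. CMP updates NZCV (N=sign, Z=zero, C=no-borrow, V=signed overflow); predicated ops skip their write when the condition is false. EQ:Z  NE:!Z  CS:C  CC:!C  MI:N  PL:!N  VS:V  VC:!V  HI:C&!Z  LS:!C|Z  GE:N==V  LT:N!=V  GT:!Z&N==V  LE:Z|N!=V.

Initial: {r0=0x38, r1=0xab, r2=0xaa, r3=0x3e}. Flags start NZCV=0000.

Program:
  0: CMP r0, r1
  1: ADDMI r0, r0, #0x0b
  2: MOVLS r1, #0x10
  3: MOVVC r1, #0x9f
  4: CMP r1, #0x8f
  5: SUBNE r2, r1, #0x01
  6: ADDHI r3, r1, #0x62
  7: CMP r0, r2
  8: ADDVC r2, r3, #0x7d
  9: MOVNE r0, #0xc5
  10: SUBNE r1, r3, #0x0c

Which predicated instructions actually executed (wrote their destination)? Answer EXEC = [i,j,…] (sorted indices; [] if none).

EXEC = [1,2,5,8,9,10]

[0] flags=1001 → (cmp)
[1] flags=1001 MI?T → r0=0x43
[2] flags=1001 LS?T → r1=0x10
[3] flags=1001 VC?F → skip
[4] flags=1001 → (cmp)
[5] flags=1001 NE?T → r2=0x0f
[6] flags=1001 HI?F → skip
[7] flags=0010 → (cmp)
[8] flags=0010 VC?T → r2=0xbb
[9] flags=0010 NE?T → r0=0xc5
[10] flags=0010 NE?T → r1=0x32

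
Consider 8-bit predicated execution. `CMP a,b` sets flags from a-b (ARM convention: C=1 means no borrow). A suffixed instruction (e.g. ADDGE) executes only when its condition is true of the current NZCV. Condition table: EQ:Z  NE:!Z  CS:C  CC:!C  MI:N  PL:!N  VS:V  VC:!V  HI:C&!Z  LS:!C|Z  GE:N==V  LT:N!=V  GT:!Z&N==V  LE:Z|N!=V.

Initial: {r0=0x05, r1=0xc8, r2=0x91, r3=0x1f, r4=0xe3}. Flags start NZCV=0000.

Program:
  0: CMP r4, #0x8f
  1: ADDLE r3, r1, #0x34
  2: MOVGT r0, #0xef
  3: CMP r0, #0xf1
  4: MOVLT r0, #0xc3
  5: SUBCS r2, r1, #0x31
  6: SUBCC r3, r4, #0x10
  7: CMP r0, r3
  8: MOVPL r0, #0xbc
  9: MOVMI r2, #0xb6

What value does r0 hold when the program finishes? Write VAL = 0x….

0: ✓ CMP  NZCV=0010
1: · ADDLE
2: ✓ MOVGT  r0←0xef
3: ✓ CMP  NZCV=1000
4: ✓ MOVLT  r0←0xc3
5: · SUBCS
6: ✓ SUBCC  r3←0xd3
7: ✓ CMP  NZCV=1000
8: · MOVPL
9: ✓ MOVMI  r2←0xb6

VAL = 0xc3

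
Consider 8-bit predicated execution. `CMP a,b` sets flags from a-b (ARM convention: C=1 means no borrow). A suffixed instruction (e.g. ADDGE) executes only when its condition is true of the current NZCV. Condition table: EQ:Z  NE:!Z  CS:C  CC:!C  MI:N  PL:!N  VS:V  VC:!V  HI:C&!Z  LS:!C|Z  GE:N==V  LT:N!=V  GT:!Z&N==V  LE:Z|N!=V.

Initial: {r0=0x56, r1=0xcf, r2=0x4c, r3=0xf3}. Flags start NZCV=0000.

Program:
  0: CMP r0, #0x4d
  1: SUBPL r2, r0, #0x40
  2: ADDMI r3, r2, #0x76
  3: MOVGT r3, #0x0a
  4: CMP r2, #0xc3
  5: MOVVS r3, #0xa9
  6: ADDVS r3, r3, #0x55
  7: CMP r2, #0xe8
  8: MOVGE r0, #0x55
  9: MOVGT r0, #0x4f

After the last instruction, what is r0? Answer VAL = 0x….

0: ✓ CMP  NZCV=0010
1: ✓ SUBPL  r2←0x16
2: · ADDMI
3: ✓ MOVGT  r3←0x0a
4: ✓ CMP  NZCV=0000
5: · MOVVS
6: · ADDVS
7: ✓ CMP  NZCV=0000
8: ✓ MOVGE  r0←0x55
9: ✓ MOVGT  r0←0x4f

VAL = 0x4f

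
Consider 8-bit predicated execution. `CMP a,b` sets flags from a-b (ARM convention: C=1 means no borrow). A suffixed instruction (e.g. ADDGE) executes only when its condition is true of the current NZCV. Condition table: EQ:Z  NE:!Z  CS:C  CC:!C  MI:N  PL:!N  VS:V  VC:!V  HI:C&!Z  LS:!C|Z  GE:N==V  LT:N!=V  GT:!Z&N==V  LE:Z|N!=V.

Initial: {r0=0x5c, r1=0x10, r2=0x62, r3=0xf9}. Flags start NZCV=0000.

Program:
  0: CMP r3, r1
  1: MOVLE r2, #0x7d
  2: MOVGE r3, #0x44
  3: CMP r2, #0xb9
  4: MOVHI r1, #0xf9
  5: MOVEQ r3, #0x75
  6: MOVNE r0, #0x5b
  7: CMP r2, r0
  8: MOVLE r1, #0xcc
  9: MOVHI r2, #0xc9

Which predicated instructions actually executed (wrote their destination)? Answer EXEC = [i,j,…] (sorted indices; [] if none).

0: ✓ CMP  NZCV=1010
1: ✓ MOVLE  r2←0x7d
2: · MOVGE
3: ✓ CMP  NZCV=1001
4: · MOVHI
5: · MOVEQ
6: ✓ MOVNE  r0←0x5b
7: ✓ CMP  NZCV=0010
8: · MOVLE
9: ✓ MOVHI  r2←0xc9

EXEC = [1,6,9]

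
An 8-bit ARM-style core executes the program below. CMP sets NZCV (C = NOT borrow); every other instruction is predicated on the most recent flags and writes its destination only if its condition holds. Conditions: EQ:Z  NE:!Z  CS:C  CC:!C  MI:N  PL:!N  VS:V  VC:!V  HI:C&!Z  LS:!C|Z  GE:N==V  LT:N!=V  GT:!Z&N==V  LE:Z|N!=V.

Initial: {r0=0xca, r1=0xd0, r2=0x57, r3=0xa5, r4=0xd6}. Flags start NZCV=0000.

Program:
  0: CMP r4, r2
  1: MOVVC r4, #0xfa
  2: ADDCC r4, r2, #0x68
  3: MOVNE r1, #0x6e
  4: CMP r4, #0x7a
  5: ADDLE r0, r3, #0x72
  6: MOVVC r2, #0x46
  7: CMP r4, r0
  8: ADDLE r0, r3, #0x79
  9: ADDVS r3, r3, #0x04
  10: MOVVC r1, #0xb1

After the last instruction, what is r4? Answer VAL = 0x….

0: ✓ CMP  NZCV=0011
1: · MOVVC
2: · ADDCC
3: ✓ MOVNE  r1←0x6e
4: ✓ CMP  NZCV=0011
5: ✓ ADDLE  r0←0x17
6: · MOVVC
7: ✓ CMP  NZCV=1010
8: ✓ ADDLE  r0←0x1e
9: · ADDVS
10: ✓ MOVVC  r1←0xb1

VAL = 0xd6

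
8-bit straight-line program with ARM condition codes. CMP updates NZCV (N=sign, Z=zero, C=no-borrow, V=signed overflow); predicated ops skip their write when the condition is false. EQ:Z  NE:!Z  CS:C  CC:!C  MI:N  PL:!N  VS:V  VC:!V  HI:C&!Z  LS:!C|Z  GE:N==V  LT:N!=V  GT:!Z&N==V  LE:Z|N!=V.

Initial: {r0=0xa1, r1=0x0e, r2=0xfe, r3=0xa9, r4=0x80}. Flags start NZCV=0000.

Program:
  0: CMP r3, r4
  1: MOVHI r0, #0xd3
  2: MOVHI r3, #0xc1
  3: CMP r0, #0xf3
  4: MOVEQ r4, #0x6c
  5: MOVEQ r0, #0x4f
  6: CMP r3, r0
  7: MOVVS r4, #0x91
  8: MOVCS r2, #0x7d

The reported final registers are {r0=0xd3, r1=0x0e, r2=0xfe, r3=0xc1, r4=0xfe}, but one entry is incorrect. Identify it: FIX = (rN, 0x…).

FIX = (r4, 0x80)

[0] flags=0010 → (cmp)
[1] flags=0010 HI?T → r0=0xd3
[2] flags=0010 HI?T → r3=0xc1
[3] flags=1000 → (cmp)
[4] flags=1000 EQ?F → skip
[5] flags=1000 EQ?F → skip
[6] flags=1000 → (cmp)
[7] flags=1000 VS?F → skip
[8] flags=1000 CS?F → skip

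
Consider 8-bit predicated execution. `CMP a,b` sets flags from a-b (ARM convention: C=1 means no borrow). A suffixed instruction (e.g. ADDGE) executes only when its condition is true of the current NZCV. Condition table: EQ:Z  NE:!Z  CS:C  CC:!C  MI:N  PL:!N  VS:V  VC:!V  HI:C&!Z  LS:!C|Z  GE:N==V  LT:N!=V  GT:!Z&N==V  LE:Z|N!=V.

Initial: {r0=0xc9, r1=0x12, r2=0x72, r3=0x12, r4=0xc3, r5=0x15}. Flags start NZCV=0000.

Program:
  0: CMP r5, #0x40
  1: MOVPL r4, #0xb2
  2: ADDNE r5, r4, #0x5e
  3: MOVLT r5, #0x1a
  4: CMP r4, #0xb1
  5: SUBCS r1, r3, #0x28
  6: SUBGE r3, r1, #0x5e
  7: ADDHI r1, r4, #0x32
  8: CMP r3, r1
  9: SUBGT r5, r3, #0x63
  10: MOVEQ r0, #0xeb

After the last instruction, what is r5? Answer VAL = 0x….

0: ✓ CMP  NZCV=1000
1: · MOVPL
2: ✓ ADDNE  r5←0x21
3: ✓ MOVLT  r5←0x1a
4: ✓ CMP  NZCV=0010
5: ✓ SUBCS  r1←0xea
6: ✓ SUBGE  r3←0x8c
7: ✓ ADDHI  r1←0xf5
8: ✓ CMP  NZCV=1000
9: · SUBGT
10: · MOVEQ

VAL = 0x1a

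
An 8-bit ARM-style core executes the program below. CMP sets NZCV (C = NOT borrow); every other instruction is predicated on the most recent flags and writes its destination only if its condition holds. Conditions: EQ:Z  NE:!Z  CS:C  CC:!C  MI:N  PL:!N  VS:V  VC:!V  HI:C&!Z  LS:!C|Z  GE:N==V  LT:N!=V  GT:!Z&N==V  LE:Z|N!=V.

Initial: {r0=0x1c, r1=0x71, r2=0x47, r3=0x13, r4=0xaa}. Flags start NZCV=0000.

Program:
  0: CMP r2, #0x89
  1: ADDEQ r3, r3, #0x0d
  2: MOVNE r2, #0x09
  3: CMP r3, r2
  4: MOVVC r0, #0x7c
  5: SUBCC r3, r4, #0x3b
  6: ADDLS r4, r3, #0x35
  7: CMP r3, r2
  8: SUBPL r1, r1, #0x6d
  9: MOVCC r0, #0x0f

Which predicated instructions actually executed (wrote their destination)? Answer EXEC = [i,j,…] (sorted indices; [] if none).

EXEC = [2,4,8]

0: ✓ CMP  NZCV=1001
1: · ADDEQ
2: ✓ MOVNE  r2←0x09
3: ✓ CMP  NZCV=0010
4: ✓ MOVVC  r0←0x7c
5: · SUBCC
6: · ADDLS
7: ✓ CMP  NZCV=0010
8: ✓ SUBPL  r1←0x04
9: · MOVCC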